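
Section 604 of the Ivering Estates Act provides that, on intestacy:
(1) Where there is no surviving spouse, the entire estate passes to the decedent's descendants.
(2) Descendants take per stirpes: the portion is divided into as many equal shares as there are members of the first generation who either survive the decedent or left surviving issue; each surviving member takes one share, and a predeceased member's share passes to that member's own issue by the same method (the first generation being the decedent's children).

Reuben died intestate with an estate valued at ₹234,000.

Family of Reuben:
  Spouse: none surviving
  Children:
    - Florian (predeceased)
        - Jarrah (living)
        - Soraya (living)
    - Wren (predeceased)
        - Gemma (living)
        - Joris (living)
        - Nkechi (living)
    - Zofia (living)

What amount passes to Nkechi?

Nkechi receives ₹26,000.

The entire ₹234,000 passes to the descendants.
That amount (₹234,000) is divided into 3 shares of ₹78,000: Zofia takes ₹78,000; Florian's ₹78,000 share passes to Florian's issue; Wren's ₹78,000 share passes to Wren's issue.
Florian's share (₹78,000) is divided into 2 shares of ₹39,000: Jarrah and Soraya each take ₹39,000.
Wren's share (₹78,000) is divided into 3 shares of ₹26,000: Gemma, Joris, and Nkechi each take ₹26,000.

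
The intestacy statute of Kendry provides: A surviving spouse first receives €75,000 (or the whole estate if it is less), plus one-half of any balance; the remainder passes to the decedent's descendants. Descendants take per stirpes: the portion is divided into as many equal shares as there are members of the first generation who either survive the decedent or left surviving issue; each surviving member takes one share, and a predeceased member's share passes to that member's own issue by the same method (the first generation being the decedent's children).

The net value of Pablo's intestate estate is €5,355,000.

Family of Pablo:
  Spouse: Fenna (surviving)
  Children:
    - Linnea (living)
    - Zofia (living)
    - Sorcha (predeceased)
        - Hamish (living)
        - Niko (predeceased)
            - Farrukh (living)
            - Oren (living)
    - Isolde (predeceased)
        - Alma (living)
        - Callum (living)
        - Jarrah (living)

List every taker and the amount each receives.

Fenna: €2,715,000; Linnea: €660,000; Zofia: €660,000; Hamish: €330,000; Farrukh: €165,000; Oren: €165,000; Alma: €220,000; Callum: €220,000; Jarrah: €220,000

Fenna first takes €75,000, leaving a balance of €5,280,000. Fenna then takes one-half of the balance (€2,640,000), for a total of €2,715,000. The remaining €2,640,000 passes to the descendants.
The descendants' portion (€2,640,000) is divided into 4 shares of €660,000: Linnea and Zofia each take €660,000; Sorcha's €660,000 share passes to Sorcha's issue; Isolde's €660,000 share passes to Isolde's issue.
Sorcha's share (€660,000) is divided into 2 shares of €330,000: Hamish takes €330,000; Niko's €330,000 share passes to Niko's issue.
Niko's share (€330,000) is divided into 2 shares of €165,000: Farrukh and Oren each take €165,000.
Isolde's share (€660,000) is divided into 3 shares of €220,000: Alma, Callum, and Jarrah each take €220,000.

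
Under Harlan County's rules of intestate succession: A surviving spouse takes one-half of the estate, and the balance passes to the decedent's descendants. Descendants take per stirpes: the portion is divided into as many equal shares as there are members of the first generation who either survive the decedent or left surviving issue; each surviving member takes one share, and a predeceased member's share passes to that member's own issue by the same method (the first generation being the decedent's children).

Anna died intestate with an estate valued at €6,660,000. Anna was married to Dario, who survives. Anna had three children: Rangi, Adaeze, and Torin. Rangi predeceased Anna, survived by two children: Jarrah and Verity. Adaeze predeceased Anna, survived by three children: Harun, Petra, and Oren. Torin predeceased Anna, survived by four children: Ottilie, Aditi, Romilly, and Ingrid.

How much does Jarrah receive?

Jarrah receives €555,000.

Dario takes one-half of €6,660,000 = €3,330,000. The remaining €3,330,000 passes to the descendants.
The descendants' portion (€3,330,000) is divided into 3 shares of €1,110,000: Rangi's €1,110,000 share passes to Rangi's issue; Adaeze's €1,110,000 share passes to Adaeze's issue; Torin's €1,110,000 share passes to Torin's issue.
Rangi's share (€1,110,000) is divided into 2 shares of €555,000: Jarrah and Verity each take €555,000.
Adaeze's share (€1,110,000) is divided into 3 shares of €370,000: Harun, Petra, and Oren each take €370,000.
Torin's share (€1,110,000) is divided into 4 shares of €277,500: Ottilie, Aditi, Romilly, and Ingrid each take €277,500.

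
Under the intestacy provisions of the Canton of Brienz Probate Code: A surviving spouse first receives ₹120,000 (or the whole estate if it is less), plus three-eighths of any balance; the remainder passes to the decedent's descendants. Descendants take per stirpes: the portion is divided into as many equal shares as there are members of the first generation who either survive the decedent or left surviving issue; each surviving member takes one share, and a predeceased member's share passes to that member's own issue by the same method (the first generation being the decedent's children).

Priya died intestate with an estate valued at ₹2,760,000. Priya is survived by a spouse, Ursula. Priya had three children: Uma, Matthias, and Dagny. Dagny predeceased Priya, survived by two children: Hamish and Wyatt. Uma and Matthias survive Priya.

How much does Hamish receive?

Hamish receives ₹275,000.

Ursula first takes ₹120,000, leaving a balance of ₹2,640,000. Ursula then takes three-eighths of the balance (₹990,000), for a total of ₹1,110,000. The remaining ₹1,650,000 passes to the descendants.
The descendants' portion (₹1,650,000) is divided into 3 shares of ₹550,000: Uma and Matthias each take ₹550,000; Dagny's ₹550,000 share passes to Dagny's issue.
Dagny's share (₹550,000) is divided into 2 shares of ₹275,000: Hamish and Wyatt each take ₹275,000.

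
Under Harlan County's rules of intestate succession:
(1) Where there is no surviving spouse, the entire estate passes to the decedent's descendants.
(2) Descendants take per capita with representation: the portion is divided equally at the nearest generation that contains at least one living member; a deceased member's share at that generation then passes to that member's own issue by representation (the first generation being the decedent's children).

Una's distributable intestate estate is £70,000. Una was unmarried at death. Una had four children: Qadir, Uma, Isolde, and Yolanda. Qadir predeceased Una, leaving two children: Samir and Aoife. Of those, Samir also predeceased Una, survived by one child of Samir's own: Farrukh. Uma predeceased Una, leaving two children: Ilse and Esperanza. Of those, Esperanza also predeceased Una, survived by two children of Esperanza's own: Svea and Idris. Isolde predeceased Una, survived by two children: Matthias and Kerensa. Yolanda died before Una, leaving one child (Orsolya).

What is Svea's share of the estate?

The entire £70,000 passes to the descendants.
No child survives, so the initial division is made at the grandchildren's generation.
That amount (£70,000) is divided into 7 shares of £10,000: Aoife, Ilse, Matthias, Kerensa, and Orsolya each take £10,000; Samir's £10,000 share passes to Samir's issue; Esperanza's £10,000 share passes to Esperanza's issue.
Samir's share (£10,000) passes entirely to Farrukh.
Esperanza's share (£10,000) is divided into 2 shares of £5,000: Svea and Idris each take £5,000.

Svea receives £5,000.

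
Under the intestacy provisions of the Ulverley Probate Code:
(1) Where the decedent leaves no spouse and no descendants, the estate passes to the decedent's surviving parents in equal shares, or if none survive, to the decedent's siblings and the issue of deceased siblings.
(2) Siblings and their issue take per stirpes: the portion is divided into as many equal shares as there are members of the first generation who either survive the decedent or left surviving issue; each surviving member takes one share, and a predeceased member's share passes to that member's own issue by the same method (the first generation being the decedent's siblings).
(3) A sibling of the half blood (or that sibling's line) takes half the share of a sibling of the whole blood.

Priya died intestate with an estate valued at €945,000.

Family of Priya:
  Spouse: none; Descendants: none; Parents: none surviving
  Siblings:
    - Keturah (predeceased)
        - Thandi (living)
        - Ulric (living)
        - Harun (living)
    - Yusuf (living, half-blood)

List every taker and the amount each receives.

The entire €945,000 passes to the siblings and their issue.
Counting each half-blood sibling's line as half a unit, there are 3/2 units in €945,000, so one unit is €630,000. Whole-blood lines (Keturah) take €630,000 each; half-blood lines (Yusuf) take €315,000 each.
Keturah's share (€630,000) is divided into 3 shares of €210,000: Thandi, Ulric, and Harun each take €210,000.

Thandi: €210,000; Ulric: €210,000; Harun: €210,000; Yusuf: €315,000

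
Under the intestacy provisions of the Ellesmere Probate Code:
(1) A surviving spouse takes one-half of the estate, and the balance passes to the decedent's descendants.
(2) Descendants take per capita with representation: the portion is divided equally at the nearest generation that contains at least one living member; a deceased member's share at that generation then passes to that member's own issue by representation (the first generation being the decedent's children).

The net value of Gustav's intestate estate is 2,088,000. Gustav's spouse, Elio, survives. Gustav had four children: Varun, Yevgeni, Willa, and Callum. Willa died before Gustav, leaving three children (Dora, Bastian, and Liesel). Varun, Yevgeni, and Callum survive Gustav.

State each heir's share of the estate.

Elio takes one-half of 2,088,000 = 1,044,000. The remaining 1,044,000 passes to the descendants.
The descendants' portion (1,044,000) is divided into 4 shares of 261,000: Varun, Yevgeni, and Callum each take 261,000; Willa's 261,000 share passes to Willa's issue.
Willa's share (261,000) is divided into 3 shares of 87,000: Dora, Bastian, and Liesel each take 87,000.

Elio: 1,044,000; Varun: 261,000; Yevgeni: 261,000; Dora: 87,000; Bastian: 87,000; Liesel: 87,000; Callum: 261,000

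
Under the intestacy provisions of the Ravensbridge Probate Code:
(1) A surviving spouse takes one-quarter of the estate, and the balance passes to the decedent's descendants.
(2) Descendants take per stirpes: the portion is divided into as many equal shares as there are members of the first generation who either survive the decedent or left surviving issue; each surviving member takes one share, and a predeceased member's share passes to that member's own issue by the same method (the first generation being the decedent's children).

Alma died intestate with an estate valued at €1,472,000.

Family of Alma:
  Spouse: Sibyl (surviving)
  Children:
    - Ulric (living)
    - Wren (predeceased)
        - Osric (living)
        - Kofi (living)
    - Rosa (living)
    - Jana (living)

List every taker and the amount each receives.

Sibyl takes one-quarter of €1,472,000 = €368,000. The remaining €1,104,000 passes to the descendants.
The descendants' portion (€1,104,000) is divided into 4 shares of €276,000: Ulric, Rosa, and Jana each take €276,000; Wren's €276,000 share passes to Wren's issue.
Wren's share (€276,000) is divided into 2 shares of €138,000: Osric and Kofi each take €138,000.

Sibyl: €368,000; Ulric: €276,000; Osric: €138,000; Kofi: €138,000; Rosa: €276,000; Jana: €276,000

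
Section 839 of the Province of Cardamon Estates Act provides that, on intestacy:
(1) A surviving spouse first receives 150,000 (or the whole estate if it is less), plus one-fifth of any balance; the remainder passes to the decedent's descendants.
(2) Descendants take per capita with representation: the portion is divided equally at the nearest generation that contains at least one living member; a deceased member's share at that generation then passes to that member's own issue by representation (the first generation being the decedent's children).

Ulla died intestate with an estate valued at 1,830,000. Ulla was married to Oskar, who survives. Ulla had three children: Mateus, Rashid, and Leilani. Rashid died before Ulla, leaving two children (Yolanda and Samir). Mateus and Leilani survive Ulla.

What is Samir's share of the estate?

Samir receives 224,000.

Oskar first takes 150,000, leaving a balance of 1,680,000. Oskar then takes one-fifth of the balance (336,000), for a total of 486,000. The remaining 1,344,000 passes to the descendants.
The descendants' portion (1,344,000) is divided into 3 shares of 448,000: Mateus and Leilani each take 448,000; Rashid's 448,000 share passes to Rashid's issue.
Rashid's share (448,000) is divided into 2 shares of 224,000: Yolanda and Samir each take 224,000.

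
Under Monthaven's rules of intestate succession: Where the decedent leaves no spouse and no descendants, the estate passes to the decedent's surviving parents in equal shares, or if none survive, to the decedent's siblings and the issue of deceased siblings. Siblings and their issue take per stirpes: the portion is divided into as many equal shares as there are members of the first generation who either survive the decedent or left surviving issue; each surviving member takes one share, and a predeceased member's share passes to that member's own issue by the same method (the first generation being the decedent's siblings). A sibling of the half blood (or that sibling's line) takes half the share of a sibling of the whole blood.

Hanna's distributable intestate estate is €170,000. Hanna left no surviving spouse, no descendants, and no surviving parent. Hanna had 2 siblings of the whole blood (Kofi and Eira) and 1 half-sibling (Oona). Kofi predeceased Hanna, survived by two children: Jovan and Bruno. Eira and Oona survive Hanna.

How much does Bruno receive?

Bruno receives €34,000.

The entire €170,000 passes to the siblings and their issue.
Counting each half-blood sibling's line as half a unit, there are 5/2 units in €170,000, so one unit is €68,000. Whole-blood lines (Kofi and Eira) take €68,000 each; half-blood lines (Oona) take €34,000 each.
Kofi's share (€68,000) is divided into 2 shares of €34,000: Jovan and Bruno each take €34,000.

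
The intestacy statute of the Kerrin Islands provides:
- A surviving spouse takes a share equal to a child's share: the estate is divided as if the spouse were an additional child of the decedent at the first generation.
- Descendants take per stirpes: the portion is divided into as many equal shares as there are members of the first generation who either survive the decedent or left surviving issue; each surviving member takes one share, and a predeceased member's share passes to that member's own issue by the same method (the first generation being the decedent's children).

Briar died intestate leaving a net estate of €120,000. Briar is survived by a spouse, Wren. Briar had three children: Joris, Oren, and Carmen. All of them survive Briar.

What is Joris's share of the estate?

Joris receives €30,000.

The spouse counts as an additional share at the children's level, so there are 4 primary shares of €30,000. Wren takes one such share (€30,000).
The children's combined portion (€90,000) is divided into 3 shares of €30,000: Joris, Oren, and Carmen each take €30,000.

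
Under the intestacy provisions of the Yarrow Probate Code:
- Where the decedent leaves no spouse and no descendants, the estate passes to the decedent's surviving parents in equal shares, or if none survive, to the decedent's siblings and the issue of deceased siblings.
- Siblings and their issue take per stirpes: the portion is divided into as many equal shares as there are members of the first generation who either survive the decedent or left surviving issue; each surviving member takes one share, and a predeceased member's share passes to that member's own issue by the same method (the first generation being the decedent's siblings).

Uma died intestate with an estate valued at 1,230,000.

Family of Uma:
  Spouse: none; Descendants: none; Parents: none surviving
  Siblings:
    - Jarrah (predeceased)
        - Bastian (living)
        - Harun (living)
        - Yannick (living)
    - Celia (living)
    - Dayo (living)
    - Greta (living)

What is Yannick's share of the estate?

The entire 1,230,000 passes to the siblings and their issue.
That amount (1,230,000) is divided into 4 shares of 307,500: Celia, Dayo, and Greta each take 307,500; Jarrah's 307,500 share passes to Jarrah's issue.
Jarrah's share (307,500) is divided into 3 shares of 102,500: Bastian, Harun, and Yannick each take 102,500.

Yannick receives 102,500.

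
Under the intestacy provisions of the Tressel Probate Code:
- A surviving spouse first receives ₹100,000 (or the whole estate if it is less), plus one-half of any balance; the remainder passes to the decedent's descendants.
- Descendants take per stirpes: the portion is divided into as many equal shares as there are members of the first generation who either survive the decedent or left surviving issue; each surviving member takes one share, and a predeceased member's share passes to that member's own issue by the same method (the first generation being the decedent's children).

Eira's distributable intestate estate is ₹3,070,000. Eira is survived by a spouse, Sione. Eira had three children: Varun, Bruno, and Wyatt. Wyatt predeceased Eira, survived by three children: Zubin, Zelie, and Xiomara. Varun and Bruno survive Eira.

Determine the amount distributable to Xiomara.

Sione first takes ₹100,000, leaving a balance of ₹2,970,000. Sione then takes one-half of the balance (₹1,485,000), for a total of ₹1,585,000. The remaining ₹1,485,000 passes to the descendants.
The descendants' portion (₹1,485,000) is divided into 3 shares of ₹495,000: Varun and Bruno each take ₹495,000; Wyatt's ₹495,000 share passes to Wyatt's issue.
Wyatt's share (₹495,000) is divided into 3 shares of ₹165,000: Zubin, Zelie, and Xiomara each take ₹165,000.

Xiomara receives ₹165,000.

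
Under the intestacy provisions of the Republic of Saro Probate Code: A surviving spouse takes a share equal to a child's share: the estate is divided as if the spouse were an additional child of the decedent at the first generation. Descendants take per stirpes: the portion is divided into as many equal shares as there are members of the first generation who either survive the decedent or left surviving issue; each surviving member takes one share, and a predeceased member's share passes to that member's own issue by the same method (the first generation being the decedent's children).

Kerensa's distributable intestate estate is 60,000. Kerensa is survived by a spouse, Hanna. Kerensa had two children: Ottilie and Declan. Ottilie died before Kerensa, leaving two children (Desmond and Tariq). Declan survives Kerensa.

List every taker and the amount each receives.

The spouse counts as an additional share at the children's level, so there are 3 primary shares of 20,000. Hanna takes one such share (20,000).
The children's combined portion (40,000) is divided into 2 shares of 20,000: Declan takes 20,000; Ottilie's 20,000 share passes to Ottilie's issue.
Ottilie's share (20,000) is divided into 2 shares of 10,000: Desmond and Tariq each take 10,000.

Hanna: 20,000; Desmond: 10,000; Tariq: 10,000; Declan: 20,000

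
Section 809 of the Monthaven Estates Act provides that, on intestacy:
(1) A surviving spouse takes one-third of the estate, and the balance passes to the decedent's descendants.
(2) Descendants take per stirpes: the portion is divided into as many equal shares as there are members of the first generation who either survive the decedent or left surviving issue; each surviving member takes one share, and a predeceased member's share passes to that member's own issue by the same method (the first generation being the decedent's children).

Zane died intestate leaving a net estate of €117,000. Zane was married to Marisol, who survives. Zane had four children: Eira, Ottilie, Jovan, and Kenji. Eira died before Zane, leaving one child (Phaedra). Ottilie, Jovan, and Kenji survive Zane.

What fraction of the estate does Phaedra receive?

Phaedra receives 1/6 of the estate.

Marisol takes one-third of €117,000 = €39,000. The remaining €78,000 passes to the descendants.
The descendants' portion (€78,000) is divided into 4 shares of €19,500: Ottilie, Jovan, and Kenji each take €19,500; Eira's €19,500 share passes to Eira's issue.
Eira's share (€19,500) passes entirely to Phaedra.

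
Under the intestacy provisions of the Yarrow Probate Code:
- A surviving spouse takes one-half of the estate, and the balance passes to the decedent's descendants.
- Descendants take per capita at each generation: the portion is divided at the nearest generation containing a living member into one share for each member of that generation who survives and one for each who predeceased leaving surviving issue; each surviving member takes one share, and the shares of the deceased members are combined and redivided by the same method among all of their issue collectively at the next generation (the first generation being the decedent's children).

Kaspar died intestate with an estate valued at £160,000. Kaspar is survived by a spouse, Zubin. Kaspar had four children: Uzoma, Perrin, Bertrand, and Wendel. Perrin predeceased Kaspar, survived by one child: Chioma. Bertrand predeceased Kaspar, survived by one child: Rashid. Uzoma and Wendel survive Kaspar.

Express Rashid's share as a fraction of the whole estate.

Zubin takes one-half of £160,000 = £80,000. The remaining £80,000 passes to the descendants.
The descendants' portion (£80,000) is divided at the children's generation into 4 shares of £20,000. Uzoma and Wendel each take £20,000. The 2 shares of the deceased (Perrin and Bertrand) are combined into a pool of £40,000.
That pool (£40,000) is divided at the grandchildren's generation equally among Chioma and Rashid: £20,000 each.

Rashid receives 1/8 of the estate.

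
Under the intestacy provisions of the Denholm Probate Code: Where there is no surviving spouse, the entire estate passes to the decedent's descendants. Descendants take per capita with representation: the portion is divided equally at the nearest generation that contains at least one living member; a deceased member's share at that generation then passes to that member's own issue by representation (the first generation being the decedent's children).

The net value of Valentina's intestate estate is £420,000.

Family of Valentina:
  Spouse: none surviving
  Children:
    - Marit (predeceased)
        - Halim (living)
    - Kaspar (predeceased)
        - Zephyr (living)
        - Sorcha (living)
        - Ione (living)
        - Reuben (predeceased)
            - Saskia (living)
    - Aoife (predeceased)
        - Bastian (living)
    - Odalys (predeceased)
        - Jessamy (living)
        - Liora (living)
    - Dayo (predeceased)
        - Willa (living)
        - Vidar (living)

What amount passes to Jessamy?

Jessamy receives £42,000.

The entire £420,000 passes to the descendants.
No child survives, so the initial division is made at the grandchildren's generation.
That amount (£420,000) is divided into 10 shares of £42,000: Halim, Zephyr, Sorcha, Ione, Bastian, Jessamy, Liora, Willa, and Vidar each take £42,000; Reuben's £42,000 share passes to Reuben's issue.
Reuben's share (£42,000) passes entirely to Saskia.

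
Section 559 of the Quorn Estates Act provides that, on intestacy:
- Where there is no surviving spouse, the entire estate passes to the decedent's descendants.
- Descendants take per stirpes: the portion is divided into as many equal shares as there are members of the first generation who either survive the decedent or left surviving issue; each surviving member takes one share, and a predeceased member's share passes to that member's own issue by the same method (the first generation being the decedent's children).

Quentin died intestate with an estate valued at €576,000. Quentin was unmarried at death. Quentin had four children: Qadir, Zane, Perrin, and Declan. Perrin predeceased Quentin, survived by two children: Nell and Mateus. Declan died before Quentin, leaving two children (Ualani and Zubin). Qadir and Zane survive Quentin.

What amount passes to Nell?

Nell receives €72,000.

The entire €576,000 passes to the descendants.
That amount (€576,000) is divided into 4 shares of €144,000: Qadir and Zane each take €144,000; Perrin's €144,000 share passes to Perrin's issue; Declan's €144,000 share passes to Declan's issue.
Perrin's share (€144,000) is divided into 2 shares of €72,000: Nell and Mateus each take €72,000.
Declan's share (€144,000) is divided into 2 shares of €72,000: Ualani and Zubin each take €72,000.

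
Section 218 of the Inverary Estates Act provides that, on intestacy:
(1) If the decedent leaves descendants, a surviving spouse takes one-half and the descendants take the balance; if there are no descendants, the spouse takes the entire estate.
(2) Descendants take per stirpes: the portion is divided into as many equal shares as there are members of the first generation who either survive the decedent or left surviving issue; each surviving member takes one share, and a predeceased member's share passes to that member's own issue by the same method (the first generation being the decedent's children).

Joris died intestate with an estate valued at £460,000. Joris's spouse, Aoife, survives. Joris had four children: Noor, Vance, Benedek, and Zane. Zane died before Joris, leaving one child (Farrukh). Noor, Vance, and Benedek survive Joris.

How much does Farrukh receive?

Farrukh receives £57,500.

Aoife takes one-half of £460,000 = £230,000. The remaining £230,000 passes to the descendants.
The descendants' portion (£230,000) is divided into 4 shares of £57,500: Noor, Vance, and Benedek each take £57,500; Zane's £57,500 share passes to Zane's issue.
Zane's share (£57,500) passes entirely to Farrukh.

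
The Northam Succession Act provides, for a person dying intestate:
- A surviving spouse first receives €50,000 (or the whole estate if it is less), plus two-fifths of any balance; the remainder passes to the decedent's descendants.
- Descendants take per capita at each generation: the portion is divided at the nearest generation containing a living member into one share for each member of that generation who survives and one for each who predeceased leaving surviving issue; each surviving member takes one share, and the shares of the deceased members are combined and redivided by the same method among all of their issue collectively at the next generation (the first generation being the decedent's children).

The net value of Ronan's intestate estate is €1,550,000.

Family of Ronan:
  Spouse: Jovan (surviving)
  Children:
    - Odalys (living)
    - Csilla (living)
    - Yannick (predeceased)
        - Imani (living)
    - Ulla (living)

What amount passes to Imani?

Jovan first takes €50,000, leaving a balance of €1,500,000. Jovan then takes two-fifths of the balance (€600,000), for a total of €650,000. The remaining €900,000 passes to the descendants.
The descendants' portion (€900,000) is divided at the children's generation into 4 shares of €225,000. Odalys, Csilla, and Ulla each take €225,000. The remaining share for the deceased Yannick (€225,000) is carried to the next generation.
That pool (€225,000) passes entirely to Imani, the sole taker at the grandchildren's generation.

Imani receives €225,000.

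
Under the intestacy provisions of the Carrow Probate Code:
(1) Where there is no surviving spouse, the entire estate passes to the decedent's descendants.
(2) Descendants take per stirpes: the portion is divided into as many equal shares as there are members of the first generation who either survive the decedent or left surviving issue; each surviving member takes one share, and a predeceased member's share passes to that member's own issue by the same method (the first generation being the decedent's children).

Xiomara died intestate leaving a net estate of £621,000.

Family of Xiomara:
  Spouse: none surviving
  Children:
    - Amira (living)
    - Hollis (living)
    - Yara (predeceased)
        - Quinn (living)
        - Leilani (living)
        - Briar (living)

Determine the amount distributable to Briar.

Briar receives £69,000.

The entire £621,000 passes to the descendants.
That amount (£621,000) is divided into 3 shares of £207,000: Amira and Hollis each take £207,000; Yara's £207,000 share passes to Yara's issue.
Yara's share (£207,000) is divided into 3 shares of £69,000: Quinn, Leilani, and Briar each take £69,000.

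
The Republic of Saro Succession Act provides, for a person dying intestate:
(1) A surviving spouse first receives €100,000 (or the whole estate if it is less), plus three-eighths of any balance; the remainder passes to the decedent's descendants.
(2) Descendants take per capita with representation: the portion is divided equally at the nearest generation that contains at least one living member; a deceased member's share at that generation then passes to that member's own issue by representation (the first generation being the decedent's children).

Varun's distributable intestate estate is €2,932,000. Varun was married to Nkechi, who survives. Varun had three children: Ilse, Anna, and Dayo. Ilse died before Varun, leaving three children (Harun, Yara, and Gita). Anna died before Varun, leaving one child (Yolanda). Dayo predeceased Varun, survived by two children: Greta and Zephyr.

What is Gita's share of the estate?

Gita receives €295,000.

Nkechi first takes €100,000, leaving a balance of €2,832,000. Nkechi then takes three-eighths of the balance (€1,062,000), for a total of €1,162,000. The remaining €1,770,000 passes to the descendants.
No child survives, so the initial division is made at the grandchildren's generation.
The descendants' portion (€1,770,000) is divided into 6 shares of €295,000: Harun, Yara, Gita, Yolanda, Greta, and Zephyr each take €295,000.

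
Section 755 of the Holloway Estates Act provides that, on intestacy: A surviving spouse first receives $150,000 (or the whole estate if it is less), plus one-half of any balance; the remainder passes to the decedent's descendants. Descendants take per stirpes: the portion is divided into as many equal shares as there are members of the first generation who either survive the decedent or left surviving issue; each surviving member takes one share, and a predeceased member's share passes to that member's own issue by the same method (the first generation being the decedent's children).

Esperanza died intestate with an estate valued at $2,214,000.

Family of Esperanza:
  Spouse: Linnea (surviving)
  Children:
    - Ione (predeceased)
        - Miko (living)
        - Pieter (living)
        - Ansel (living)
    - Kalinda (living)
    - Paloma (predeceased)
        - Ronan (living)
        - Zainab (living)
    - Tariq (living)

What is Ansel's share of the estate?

Linnea first takes $150,000, leaving a balance of $2,064,000. Linnea then takes one-half of the balance ($1,032,000), for a total of $1,182,000. The remaining $1,032,000 passes to the descendants.
The descendants' portion ($1,032,000) is divided into 4 shares of $258,000: Kalinda and Tariq each take $258,000; Ione's $258,000 share passes to Ione's issue; Paloma's $258,000 share passes to Paloma's issue.
Ione's share ($258,000) is divided into 3 shares of $86,000: Miko, Pieter, and Ansel each take $86,000.
Paloma's share ($258,000) is divided into 2 shares of $129,000: Ronan and Zainab each take $129,000.

Ansel receives $86,000.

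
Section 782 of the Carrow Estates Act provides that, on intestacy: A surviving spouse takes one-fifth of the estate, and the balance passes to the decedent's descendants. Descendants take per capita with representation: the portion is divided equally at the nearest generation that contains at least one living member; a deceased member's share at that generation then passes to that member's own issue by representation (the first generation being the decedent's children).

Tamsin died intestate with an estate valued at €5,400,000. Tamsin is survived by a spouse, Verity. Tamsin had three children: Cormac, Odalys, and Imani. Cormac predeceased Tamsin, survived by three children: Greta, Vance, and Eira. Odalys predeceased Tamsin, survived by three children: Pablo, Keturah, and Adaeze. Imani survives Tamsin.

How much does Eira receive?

Verity takes one-fifth of €5,400,000 = €1,080,000. The remaining €4,320,000 passes to the descendants.
The descendants' portion (€4,320,000) is divided into 3 shares of €1,440,000: Imani takes €1,440,000; Cormac's €1,440,000 share passes to Cormac's issue; Odalys's €1,440,000 share passes to Odalys's issue.
Cormac's share (€1,440,000) is divided into 3 shares of €480,000: Greta, Vance, and Eira each take €480,000.
Odalys's share (€1,440,000) is divided into 3 shares of €480,000: Pablo, Keturah, and Adaeze each take €480,000.

Eira receives €480,000.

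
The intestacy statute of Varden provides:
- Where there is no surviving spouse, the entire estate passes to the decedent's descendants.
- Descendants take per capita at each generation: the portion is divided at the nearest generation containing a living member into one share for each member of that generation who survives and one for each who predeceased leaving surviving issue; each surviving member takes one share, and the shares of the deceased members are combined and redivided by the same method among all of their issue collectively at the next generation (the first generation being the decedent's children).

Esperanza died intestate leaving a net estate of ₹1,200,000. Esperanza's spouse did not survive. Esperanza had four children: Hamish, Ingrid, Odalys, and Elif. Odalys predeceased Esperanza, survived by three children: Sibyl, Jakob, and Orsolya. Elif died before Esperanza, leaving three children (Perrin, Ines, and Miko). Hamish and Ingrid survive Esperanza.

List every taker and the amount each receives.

The entire ₹1,200,000 passes to the descendants.
That amount (₹1,200,000) is divided at the children's generation into 4 shares of ₹300,000. Hamish and Ingrid each take ₹300,000. The 2 shares of the deceased (Odalys and Elif) are combined into a pool of ₹600,000.
That pool (₹600,000) is divided at the grandchildren's generation equally among Sibyl, Jakob, Orsolya, Perrin, Ines, and Miko: ₹100,000 each.

Hamish: ₹300,000; Ingrid: ₹300,000; Sibyl: ₹100,000; Jakob: ₹100,000; Orsolya: ₹100,000; Perrin: ₹100,000; Ines: ₹100,000; Miko: ₹100,000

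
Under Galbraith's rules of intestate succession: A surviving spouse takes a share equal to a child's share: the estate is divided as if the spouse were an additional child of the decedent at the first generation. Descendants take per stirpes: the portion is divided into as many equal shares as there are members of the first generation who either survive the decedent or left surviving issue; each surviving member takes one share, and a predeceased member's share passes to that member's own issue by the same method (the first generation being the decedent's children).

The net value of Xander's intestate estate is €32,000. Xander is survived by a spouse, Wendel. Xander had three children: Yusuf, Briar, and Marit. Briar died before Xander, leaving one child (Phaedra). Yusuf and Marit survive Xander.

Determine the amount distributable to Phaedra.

Phaedra receives €8,000.

The spouse counts as an additional share at the children's level, so there are 4 primary shares of €8,000. Wendel takes one such share (€8,000).
The children's combined portion (€24,000) is divided into 3 shares of €8,000: Yusuf and Marit each take €8,000; Briar's €8,000 share passes to Briar's issue.
Briar's share (€8,000) passes entirely to Phaedra.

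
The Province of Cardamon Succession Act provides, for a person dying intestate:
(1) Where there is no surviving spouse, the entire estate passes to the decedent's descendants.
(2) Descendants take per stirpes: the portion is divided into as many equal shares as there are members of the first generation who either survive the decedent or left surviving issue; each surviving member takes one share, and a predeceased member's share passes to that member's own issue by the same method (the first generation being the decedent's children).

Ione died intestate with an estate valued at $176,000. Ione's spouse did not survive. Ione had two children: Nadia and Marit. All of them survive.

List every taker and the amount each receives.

Nadia: $88,000; Marit: $88,000

The entire $176,000 passes to the descendants.
That amount ($176,000) is divided into 2 shares of $88,000: Nadia and Marit each take $88,000.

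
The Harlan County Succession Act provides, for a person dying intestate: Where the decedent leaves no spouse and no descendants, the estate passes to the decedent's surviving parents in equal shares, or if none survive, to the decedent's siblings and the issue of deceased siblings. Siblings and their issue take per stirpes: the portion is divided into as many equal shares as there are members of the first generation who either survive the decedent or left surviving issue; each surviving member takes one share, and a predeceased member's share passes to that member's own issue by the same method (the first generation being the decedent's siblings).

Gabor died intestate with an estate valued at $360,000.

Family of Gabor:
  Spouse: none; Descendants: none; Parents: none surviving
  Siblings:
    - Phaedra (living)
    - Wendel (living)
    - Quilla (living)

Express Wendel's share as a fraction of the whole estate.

Wendel receives 1/3 of the estate.

The entire $360,000 passes to the siblings and their issue.
That amount ($360,000) is divided into 3 shares of $120,000: Phaedra, Wendel, and Quilla each take $120,000.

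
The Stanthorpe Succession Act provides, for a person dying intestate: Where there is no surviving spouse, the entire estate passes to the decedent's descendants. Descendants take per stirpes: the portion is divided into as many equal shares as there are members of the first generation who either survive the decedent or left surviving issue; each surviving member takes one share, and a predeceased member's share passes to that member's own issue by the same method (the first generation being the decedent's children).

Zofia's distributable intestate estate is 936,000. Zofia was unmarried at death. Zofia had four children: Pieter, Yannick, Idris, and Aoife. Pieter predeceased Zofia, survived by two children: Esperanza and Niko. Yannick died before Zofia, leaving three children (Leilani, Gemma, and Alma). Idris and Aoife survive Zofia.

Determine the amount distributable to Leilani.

Leilani receives 78,000.

The entire 936,000 passes to the descendants.
That amount (936,000) is divided into 4 shares of 234,000: Idris and Aoife each take 234,000; Pieter's 234,000 share passes to Pieter's issue; Yannick's 234,000 share passes to Yannick's issue.
Pieter's share (234,000) is divided into 2 shares of 117,000: Esperanza and Niko each take 117,000.
Yannick's share (234,000) is divided into 3 shares of 78,000: Leilani, Gemma, and Alma each take 78,000.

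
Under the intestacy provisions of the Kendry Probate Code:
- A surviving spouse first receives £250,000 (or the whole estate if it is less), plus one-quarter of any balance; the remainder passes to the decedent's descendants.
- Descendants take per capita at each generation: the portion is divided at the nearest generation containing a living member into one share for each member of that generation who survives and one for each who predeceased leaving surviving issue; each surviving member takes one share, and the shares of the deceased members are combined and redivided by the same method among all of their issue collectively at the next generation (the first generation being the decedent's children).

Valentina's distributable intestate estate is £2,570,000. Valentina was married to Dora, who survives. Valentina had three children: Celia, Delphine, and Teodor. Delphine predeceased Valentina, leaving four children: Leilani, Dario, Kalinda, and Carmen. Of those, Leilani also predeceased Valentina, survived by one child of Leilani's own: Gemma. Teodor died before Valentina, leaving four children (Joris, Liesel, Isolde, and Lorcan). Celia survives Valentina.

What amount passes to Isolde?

Dora first takes £250,000, leaving a balance of £2,320,000. Dora then takes one-quarter of the balance (£580,000), for a total of £830,000. The remaining £1,740,000 passes to the descendants.
The descendants' portion (£1,740,000) is divided at the children's generation into 3 shares of £580,000. Celia takes £580,000. The 2 shares of the deceased (Delphine and Teodor) are combined into a pool of £1,160,000.
That pool (£1,160,000) is divided at the grandchildren's generation into 8 shares of £145,000. Dario, Kalinda, Carmen, Joris, Liesel, Isolde, and Lorcan each take £145,000. The remaining share for the deceased Leilani (£145,000) is carried to the next generation.
That pool (£145,000) passes entirely to Gemma, the sole taker at the great-grandchildren's generation.

Isolde receives £145,000.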